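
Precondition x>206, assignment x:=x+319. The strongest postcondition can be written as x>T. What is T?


Formula: sp(P, x:=E) = exists old_x. (x = E[old_x/x]) AND P[old_x/x] (old_x is the value of x before the assignment; eliminate old_x by solving x = E[old_x/x] for old_x)
Step 1: Precondition P: x>206, i.e. old_x > 206
Step 2: Assignment gives x = old_x + 319, so old_x = x - 319
Step 3: Substitute into P: x - 319 > 206
Step 4: Simplify: x > 206+319 = 525

525


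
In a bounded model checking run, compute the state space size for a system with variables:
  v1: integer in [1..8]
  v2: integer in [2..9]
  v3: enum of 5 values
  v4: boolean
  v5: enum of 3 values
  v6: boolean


State space = product of domain sizes of all variables.
Domain sizes:
  v1 (integer in [1..8]): 8
  v2 (integer in [2..9]): 8
  v3 (enum of 5 values): 5
  v4 (boolean): 2
  v5 (enum of 3 values): 3
  v6 (boolean): 2
Product = 8 * 8 * 5 * 2 * 3 * 2 = 3840

3840


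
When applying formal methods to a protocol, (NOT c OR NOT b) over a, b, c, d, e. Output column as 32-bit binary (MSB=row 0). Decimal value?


Formula: (NOT c OR NOT b) over a, b, c, d, e (32 rows)
Evaluate each row (bits = a,b,c,d,e, MSB first):
  row 0 [00000]: (NOT 0 OR NOT 0) -> 1
  row 1 [00001]: (NOT 0 OR NOT 0) -> 1
  row 2 [00010]: (NOT 0 OR NOT 0) -> 1
  row 3 [00011]: (NOT 0 OR NOT 0) -> 1
  row 4 [00100]: (NOT 1 OR NOT 0) -> 1
  row 5 [00101]: (NOT 1 OR NOT 0) -> 1
  row 6 [00110]: (NOT 1 OR NOT 0) -> 1
  row 7 [00111]: (NOT 1 OR NOT 0) -> 1
  row 8 [01000]: (NOT 0 OR NOT 1) -> 1
  row 9 [01001]: (NOT 0 OR NOT 1) -> 1
  row 10 [01010]: (NOT 0 OR NOT 1) -> 1
  row 11 [01011]: (NOT 0 OR NOT 1) -> 1
  row 12 [01100]: (NOT 1 OR NOT 1) -> 0
  row 13 [01101]: (NOT 1 OR NOT 1) -> 0
  row 14 [01110]: (NOT 1 OR NOT 1) -> 0
  row 15 [01111]: (NOT 1 OR NOT 1) -> 0
  row 16 [10000]: (NOT 0 OR NOT 0) -> 1
  row 17 [10001]: (NOT 0 OR NOT 0) -> 1
  row 18 [10010]: (NOT 0 OR NOT 0) -> 1
  row 19 [10011]: (NOT 0 OR NOT 0) -> 1
  row 20 [10100]: (NOT 1 OR NOT 0) -> 1
  row 21 [10101]: (NOT 1 OR NOT 0) -> 1
  row 22 [10110]: (NOT 1 OR NOT 0) -> 1
  row 23 [10111]: (NOT 1 OR NOT 0) -> 1
  row 24 [11000]: (NOT 0 OR NOT 1) -> 1
  row 25 [11001]: (NOT 0 OR NOT 1) -> 1
  row 26 [11010]: (NOT 0 OR NOT 1) -> 1
  row 27 [11011]: (NOT 0 OR NOT 1) -> 1
  row 28 [11100]: (NOT 1 OR NOT 1) -> 0
  row 29 [11101]: (NOT 1 OR NOT 1) -> 0
  row 30 [11110]: (NOT 1 OR NOT 1) -> 0
  row 31 [11111]: (NOT 1 OR NOT 1) -> 0
Full result column, 4 rows per line (a,b,c fixed per line; d,e runs 00..11 left to right):
  rows 0-3 [a,b,c=000]: 1111  = hex F
  rows 4-7 [a,b,c=001]: 1111  = hex F
  rows 8-11 [a,b,c=010]: 1111  = hex F
  rows 12-15 [a,b,c=011]: 0000  = hex 0
  rows 16-19 [a,b,c=100]: 1111  = hex F
  rows 20-23 [a,b,c=101]: 1111  = hex F
  rows 24-27 [a,b,c=110]: 1111  = hex F
  rows 28-31 [a,b,c=111]: 0000  = hex 0
Output column (row 0 .. row 31) = 11111111111100001111111111110000
Output column grouped in 4s = 1111 1111 1111 0000 1111 1111 1111 0000 = 0xFFF0FFF0
Convert to decimal digit by digit (value = value*16 + digit):
  F -> 15
  15*16 + 15 (F) = 255
  255*16 + 15 (F) = 4095
  4095*16 + 0 = 65520
  65520*16 + 15 (F) = 1048335
  1048335*16 + 15 (F) = 16773375
  16773375*16 + 15 (F) = 268374015
  268374015*16 + 0 = 4293984240
Decimal = 4293984240

4293984240


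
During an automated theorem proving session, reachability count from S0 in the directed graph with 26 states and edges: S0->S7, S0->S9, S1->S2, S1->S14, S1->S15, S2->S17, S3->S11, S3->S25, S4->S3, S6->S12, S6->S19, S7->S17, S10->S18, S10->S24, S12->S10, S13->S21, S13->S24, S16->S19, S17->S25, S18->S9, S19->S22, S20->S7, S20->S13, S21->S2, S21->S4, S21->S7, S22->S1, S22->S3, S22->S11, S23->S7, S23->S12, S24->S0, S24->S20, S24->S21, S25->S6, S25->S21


BFS from S0:
  layer 0: {S0}
  layer 1: {S7, S9}
  layer 2: {S17}
  layer 3: {S25}
  layer 4: {S6, S21}
  layer 5: {S2, S4, S12, S19}
  layer 6: {S3, S10, S22}
  layer 7: {S1, S11, S18, S24}
  layer 8: {S14, S15, S20}
  layer 9: {S13}
Reachable set: {S0, S1, S2, S3, S4, S6, S7, S9, S10, S11, S12, S13, S14, S15, S17, S18, S19, S20, S21, S22, S24, S25}
Count = 22

22


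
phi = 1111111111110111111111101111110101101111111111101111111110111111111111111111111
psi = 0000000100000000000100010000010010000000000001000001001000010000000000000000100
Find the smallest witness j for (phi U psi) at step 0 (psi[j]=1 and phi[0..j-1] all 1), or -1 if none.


(phi U psi) at 0: need smallest j with psi[j]=1 and phi[i]=1 for all i in [0,j).
Scan from step 0:
  step 0: phi=1, psi=0 -> continue
  step 1: phi=1, psi=0 -> continue
  step 2: phi=1, psi=0 -> continue
  step 3: phi=1, psi=0 -> continue
  step 7: psi=1 and phi held for [0,7) -> witness found
Witness step = 7

7


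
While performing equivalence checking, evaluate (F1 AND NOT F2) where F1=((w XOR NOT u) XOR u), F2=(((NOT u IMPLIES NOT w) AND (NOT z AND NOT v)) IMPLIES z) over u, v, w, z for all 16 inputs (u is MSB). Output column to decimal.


F1 = ((w XOR NOT u) XOR u)
F2 = (((NOT u IMPLIES NOT w) AND (NOT z AND NOT v)) IMPLIES z)
Counterexample to F1=>F2 is where F1=1 and F2=0.
Evaluate each row (bits = u,v,w,z, MSB first):
  row 0 [0000]: F1=1 F2=0 -> F1&~F2 -> 1
  row 1 [0001]: F1=1 F2=1 -> F1&~F2 -> 0
  row 2 [0010]: F1=0 F2=1 -> F1&~F2 -> 0
  row 3 [0011]: F1=0 F2=1 -> F1&~F2 -> 0
  row 4 [0100]: F1=1 F2=1 -> F1&~F2 -> 0
  row 5 [0101]: F1=1 F2=1 -> F1&~F2 -> 0
  row 6 [0110]: F1=0 F2=1 -> F1&~F2 -> 0
  row 7 [0111]: F1=0 F2=1 -> F1&~F2 -> 0
  row 8 [1000]: F1=1 F2=0 -> F1&~F2 -> 1
  row 9 [1001]: F1=1 F2=1 -> F1&~F2 -> 0
  row 10 [1010]: F1=0 F2=0 -> F1&~F2 -> 0
  row 11 [1011]: F1=0 F2=1 -> F1&~F2 -> 0
  row 12 [1100]: F1=1 F2=1 -> F1&~F2 -> 0
  row 13 [1101]: F1=1 F2=1 -> F1&~F2 -> 0
  row 14 [1110]: F1=0 F2=1 -> F1&~F2 -> 0
  row 15 [1111]: F1=0 F2=1 -> F1&~F2 -> 0
Full result column, 4 rows per line (u,v fixed per line; w,z runs 00..11 left to right):
  rows 0-3 [u,v=00]: 1000  = hex 8
  rows 4-7 [u,v=01]: 0000  = hex 0
  rows 8-11 [u,v=10]: 1000  = hex 8
  rows 12-15 [u,v=11]: 0000  = hex 0
Counterexample vector (row 0 .. row 15) = 1000000010000000
Output column grouped in 4s = 1000 0000 1000 0000 = 0x8080
Convert to decimal digit by digit (value = value*16 + digit):
  8 -> 8
  8*16 + 0 = 128
  128*16 + 8 = 2056
  2056*16 + 0 = 32896
Decimal = 32896

32896


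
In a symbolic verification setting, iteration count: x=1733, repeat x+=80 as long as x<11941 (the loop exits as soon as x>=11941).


Step 1: x goes from 1733 toward 11941 by 80; the body runs while x<11941, so iterations = ceil((bound-start)/step)
Step 2: Distance=10208
Step 3: ceil(10208/80)=128

128


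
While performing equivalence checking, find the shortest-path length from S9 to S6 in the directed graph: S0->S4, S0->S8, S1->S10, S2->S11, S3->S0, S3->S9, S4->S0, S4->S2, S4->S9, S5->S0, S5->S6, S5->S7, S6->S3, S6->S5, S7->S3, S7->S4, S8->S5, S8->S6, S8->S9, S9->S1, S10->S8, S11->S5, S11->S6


BFS layer-by-layer from S9:
  dist 0: {S9}
  dist 1: {S1}
  dist 2: {S10}
  dist 3: {S8}
  dist 4: {S5, S6}
  -> S6 reached at distance 4
Shortest path length = 4

4


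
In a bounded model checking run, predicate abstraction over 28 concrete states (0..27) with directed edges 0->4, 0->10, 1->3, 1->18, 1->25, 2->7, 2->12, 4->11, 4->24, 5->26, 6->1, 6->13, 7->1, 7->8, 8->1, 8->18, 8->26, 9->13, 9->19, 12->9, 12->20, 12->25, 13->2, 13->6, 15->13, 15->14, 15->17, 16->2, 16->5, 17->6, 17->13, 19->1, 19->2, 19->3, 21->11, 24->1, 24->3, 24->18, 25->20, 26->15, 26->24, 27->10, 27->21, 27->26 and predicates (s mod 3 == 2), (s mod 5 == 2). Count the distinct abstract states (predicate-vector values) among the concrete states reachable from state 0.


BFS from 0:
Concrete reachable: {0, 1, 3, 4, 10, 11, 18, 20, 24, 25}
Abstract via predicates (s mod 3 == 2), (s mod 5 == 2):
  (0,0) <- {0, 1, 3, 4, 10, 18, 24, 25}
  (1,0) <- {11, 20}
Distinct abstract states = 2

2


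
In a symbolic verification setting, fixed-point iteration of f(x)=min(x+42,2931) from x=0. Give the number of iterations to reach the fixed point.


Step 1: x=0, cap=2931, increment=42
Step 2: x grows by 42 each step until capped at 2931; fixed point is x=2931
Step 3: iterations = ceil(2931/42) = 70

70


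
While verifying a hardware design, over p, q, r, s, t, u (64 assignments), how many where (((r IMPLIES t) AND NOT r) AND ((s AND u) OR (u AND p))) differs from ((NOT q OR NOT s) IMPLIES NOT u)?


F1 = (((r IMPLIES t) AND NOT r) AND ((s AND u) OR (u AND p)))
F2 = ((NOT q OR NOT s) IMPLIES NOT u)
Evaluate both on each of 64 rows (bits = p,q,r,s,t,u):
  row 0 [000000]: F1=0 F2=1 (differ) -> 1
  row 1 [000001]: F1=0 F2=0 -> 0
  row 2 [000010]: F1=0 F2=1 (differ) -> 1
  row 3 [000011]: F1=0 F2=0 -> 0
  row 4 [000100]: F1=0 F2=1 (differ) -> 1
  (every remaining row is evaluated the same way; all 64 results are listed next)
Full result column, 8 rows per line (p,q,r fixed per line; s,t,u runs 000..111 left to right):
  rows 0-7 [p,q,r=000]: 10101111  (ones: 6)
  rows 8-15 [p,q,r=001]: 10101010  (ones: 4)
  rows 16-23 [p,q,r=010]: 10101010  (ones: 4)
  rows 24-31 [p,q,r=011]: 10101111  (ones: 6)
  rows 32-39 [p,q,r=100]: 11111111  (ones: 8)
  rows 40-47 [p,q,r=101]: 10101010  (ones: 4)
  rows 48-55 [p,q,r=110]: 11111010  (ones: 6)
  rows 56-63 [p,q,r=111]: 10101111  (ones: 6)
Disagreements = 6+4+4+6+8+4+6+6 = 44

44


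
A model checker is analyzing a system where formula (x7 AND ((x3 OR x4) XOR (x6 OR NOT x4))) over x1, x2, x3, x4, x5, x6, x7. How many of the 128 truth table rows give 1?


Formula: (x7 AND ((x3 OR x4) XOR (x6 OR NOT x4))) over 7 vars (128 rows)
Evaluate each row (x1, x2, x3, x4, x5, x6, x7 as bits, MSB first):
  row 0 [0000000]: (0 AND ((0 OR 0) XOR (0 OR NOT 0))) -> 0
  row 1 [0000001]: (1 AND ((0 OR 0) XOR (0 OR NOT 0))) -> 1
  row 2 [0000010]: (0 AND ((0 OR 0) XOR (1 OR NOT 0))) -> 0
  row 3 [0000011]: (1 AND ((0 OR 0) XOR (1 OR NOT 0))) -> 1
  row 4 [0000100]: (0 AND ((0 OR 0) XOR (0 OR NOT 0))) -> 0
  (every remaining row is evaluated the same way; all 128 results are listed next)
Full result column, 8 rows per line (x1,x2,x3,x4 fixed per line; x5,x6,x7 runs 000..111 left to right):
  rows 0-7 [x1,x2,x3,x4=0000]: 01010101  (ones: 4)
  rows 8-15 [x1,x2,x3,x4=0001]: 01000100  (ones: 2)
  rows 16-23 [x1,x2,x3,x4=0010]: 00000000  (ones: 0)
  rows 24-31 [x1,x2,x3,x4=0011]: 01000100  (ones: 2)
  rows 32-39 [x1,x2,x3,x4=0100]: 01010101  (ones: 4)
  rows 40-47 [x1,x2,x3,x4=0101]: 01000100  (ones: 2)
  rows 48-55 [x1,x2,x3,x4=0110]: 00000000  (ones: 0)
  rows 56-63 [x1,x2,x3,x4=0111]: 01000100  (ones: 2)
  rows 64-71 [x1,x2,x3,x4=1000]: 01010101  (ones: 4)
  rows 72-79 [x1,x2,x3,x4=1001]: 01000100  (ones: 2)
  rows 80-87 [x1,x2,x3,x4=1010]: 00000000  (ones: 0)
  rows 88-95 [x1,x2,x3,x4=1011]: 01000100  (ones: 2)
  rows 96-103 [x1,x2,x3,x4=1100]: 01010101  (ones: 4)
  rows 104-111 [x1,x2,x3,x4=1101]: 01000100  (ones: 2)
  rows 112-119 [x1,x2,x3,x4=1110]: 00000000  (ones: 0)
  rows 120-127 [x1,x2,x3,x4=1111]: 01000100  (ones: 2)
Count of 1-rows = 4+2+0+2+4+2+0+2+4+2+0+2+4+2+0+2 = 32

32


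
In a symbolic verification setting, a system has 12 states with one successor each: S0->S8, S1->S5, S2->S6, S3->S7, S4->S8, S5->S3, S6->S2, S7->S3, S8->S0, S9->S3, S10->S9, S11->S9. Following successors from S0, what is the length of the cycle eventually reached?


Trace from S0 until a state repeats:
  S0 -> S8 -> S0
S0 first seen at step 0, revisited at step 2.
Cycle length = 2 - 0 = 2

2


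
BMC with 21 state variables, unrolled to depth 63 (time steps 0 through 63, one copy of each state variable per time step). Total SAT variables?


BMC unrolls to depth k, creating one copy of each state var for steps 0..k.
Step count = 63 + 1 = 64 (steps 0 through 63)
Vars per step = 21
Total = 21 * 64 = 1344

1344


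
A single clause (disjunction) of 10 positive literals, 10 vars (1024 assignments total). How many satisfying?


Step 1: Total=2^10=1024
Step 2: Unsat when all 10 false: 2^0=1
Step 3: Sat=1024-1=1023

1023


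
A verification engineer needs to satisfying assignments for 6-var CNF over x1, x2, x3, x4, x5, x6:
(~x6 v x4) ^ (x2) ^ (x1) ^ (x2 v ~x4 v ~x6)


CNF with 4 clauses over 6 vars (64 assignments).
An assignment satisfies CNF iff every clause has >=1 true literal.
Check each row (bits = x1,x2,x3,x4,x5,x6; clause T/F shown):
  row 0 [000000]: clauses=TFFT -> 0
  row 1 [000001]: clauses=FFFT -> 0
  row 2 [000010]: clauses=TFFT -> 0
  row 3 [000011]: clauses=FFFT -> 0
  row 4 [000100]: clauses=TFFT -> 0
  (every remaining row is evaluated the same way; all 64 results are listed next)
Full result column, 8 rows per line (x1,x2,x3 fixed per line; x4,x5,x6 runs 000..111 left to right):
  rows 0-7 [x1,x2,x3=000]: 00000000  (ones: 0)
  rows 8-15 [x1,x2,x3=001]: 00000000  (ones: 0)
  rows 16-23 [x1,x2,x3=010]: 00000000  (ones: 0)
  rows 24-31 [x1,x2,x3=011]: 00000000  (ones: 0)
  rows 32-39 [x1,x2,x3=100]: 00000000  (ones: 0)
  rows 40-47 [x1,x2,x3=101]: 00000000  (ones: 0)
  rows 48-55 [x1,x2,x3=110]: 10101111  (ones: 6)
  rows 56-63 [x1,x2,x3=111]: 10101111  (ones: 6)
Satisfying assignments = 0+0+0+0+0+0+6+6 = 12

12


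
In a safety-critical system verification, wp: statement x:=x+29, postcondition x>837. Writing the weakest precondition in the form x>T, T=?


Formula: wp(x:=E, P) = P[E/x] (substitute E for x in postcondition)
Step 1: Postcondition: x>837
Step 2: Substitute x+29 for x: x+29>837
Step 3: Solve for x: x > 837-29 = 808

808


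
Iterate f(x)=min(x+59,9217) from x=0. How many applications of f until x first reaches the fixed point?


Step 1: x=0, cap=9217, increment=59
Step 2: x grows by 59 each step until capped at 9217; fixed point is x=9217
Step 3: iterations = ceil(9217/59) = 157

157


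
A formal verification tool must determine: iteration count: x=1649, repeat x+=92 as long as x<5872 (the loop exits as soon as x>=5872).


Step 1: x goes from 1649 toward 5872 by 92; the body runs while x<5872, so iterations = ceil((bound-start)/step)
Step 2: Distance=4223
Step 3: ceil(4223/92)=46

46


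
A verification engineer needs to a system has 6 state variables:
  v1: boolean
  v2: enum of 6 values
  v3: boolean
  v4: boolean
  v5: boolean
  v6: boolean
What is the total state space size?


State space = product of domain sizes of all variables.
Domain sizes:
  v1 (boolean): 2
  v2 (enum of 6 values): 6
  v3 (boolean): 2
  v4 (boolean): 2
  v5 (boolean): 2
  v6 (boolean): 2
Product = 2 * 6 * 2 * 2 * 2 * 2 = 192

192


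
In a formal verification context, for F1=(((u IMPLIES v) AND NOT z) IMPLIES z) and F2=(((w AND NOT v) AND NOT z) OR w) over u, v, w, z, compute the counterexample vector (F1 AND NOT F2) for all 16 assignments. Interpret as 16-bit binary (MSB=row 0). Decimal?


F1 = (((u IMPLIES v) AND NOT z) IMPLIES z)
F2 = (((w AND NOT v) AND NOT z) OR w)
Counterexample to F1=>F2 is where F1=1 and F2=0.
Evaluate each row (bits = u,v,w,z, MSB first):
  row 0 [0000]: F1=0 F2=0 -> F1&~F2 -> 0
  row 1 [0001]: F1=1 F2=0 -> F1&~F2 -> 1
  row 2 [0010]: F1=0 F2=1 -> F1&~F2 -> 0
  row 3 [0011]: F1=1 F2=1 -> F1&~F2 -> 0
  row 4 [0100]: F1=0 F2=0 -> F1&~F2 -> 0
  row 5 [0101]: F1=1 F2=0 -> F1&~F2 -> 1
  row 6 [0110]: F1=0 F2=1 -> F1&~F2 -> 0
  row 7 [0111]: F1=1 F2=1 -> F1&~F2 -> 0
  row 8 [1000]: F1=1 F2=0 -> F1&~F2 -> 1
  row 9 [1001]: F1=1 F2=0 -> F1&~F2 -> 1
  row 10 [1010]: F1=1 F2=1 -> F1&~F2 -> 0
  row 11 [1011]: F1=1 F2=1 -> F1&~F2 -> 0
  row 12 [1100]: F1=0 F2=0 -> F1&~F2 -> 0
  row 13 [1101]: F1=1 F2=0 -> F1&~F2 -> 1
  row 14 [1110]: F1=0 F2=1 -> F1&~F2 -> 0
  row 15 [1111]: F1=1 F2=1 -> F1&~F2 -> 0
Full result column, 4 rows per line (u,v fixed per line; w,z runs 00..11 left to right):
  rows 0-3 [u,v=00]: 0100  = hex 4
  rows 4-7 [u,v=01]: 0100  = hex 4
  rows 8-11 [u,v=10]: 1100  = hex C
  rows 12-15 [u,v=11]: 0100  = hex 4
Counterexample vector (row 0 .. row 15) = 0100010011000100
Output column grouped in 4s = 0100 0100 1100 0100 = 0x44C4
Convert to decimal digit by digit (value = value*16 + digit):
  4 -> 4
  4*16 + 4 = 68
  68*16 + 12 (C) = 1100
  1100*16 + 4 = 17604
Decimal = 17604

17604


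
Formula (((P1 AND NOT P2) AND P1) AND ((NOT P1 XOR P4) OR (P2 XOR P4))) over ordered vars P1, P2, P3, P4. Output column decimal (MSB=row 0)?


Formula: (((P1 AND NOT P2) AND P1) AND ((NOT P1 XOR P4) OR (P2 XOR P4))) over P1, P2, P3, P4 (16 rows)
Evaluate each row (bits = P1,P2,P3,P4, MSB first):
  row 0 [0000]: (((0 AND NOT 0) AND 0) AND ((NOT 0 XOR 0) OR (0 XOR 0))) -> 0
  row 1 [0001]: (((0 AND NOT 0) AND 0) AND ((NOT 0 XOR 1) OR (0 XOR 1))) -> 0
  row 2 [0010]: (((0 AND NOT 0) AND 0) AND ((NOT 0 XOR 0) OR (0 XOR 0))) -> 0
  row 3 [0011]: (((0 AND NOT 0) AND 0) AND ((NOT 0 XOR 1) OR (0 XOR 1))) -> 0
  row 4 [0100]: (((0 AND NOT 1) AND 0) AND ((NOT 0 XOR 0) OR (1 XOR 0))) -> 0
  row 5 [0101]: (((0 AND NOT 1) AND 0) AND ((NOT 0 XOR 1) OR (1 XOR 1))) -> 0
  row 6 [0110]: (((0 AND NOT 1) AND 0) AND ((NOT 0 XOR 0) OR (1 XOR 0))) -> 0
  row 7 [0111]: (((0 AND NOT 1) AND 0) AND ((NOT 0 XOR 1) OR (1 XOR 1))) -> 0
  row 8 [1000]: (((1 AND NOT 0) AND 1) AND ((NOT 1 XOR 0) OR (0 XOR 0))) -> 0
  row 9 [1001]: (((1 AND NOT 0) AND 1) AND ((NOT 1 XOR 1) OR (0 XOR 1))) -> 1
  row 10 [1010]: (((1 AND NOT 0) AND 1) AND ((NOT 1 XOR 0) OR (0 XOR 0))) -> 0
  row 11 [1011]: (((1 AND NOT 0) AND 1) AND ((NOT 1 XOR 1) OR (0 XOR 1))) -> 1
  row 12 [1100]: (((1 AND NOT 1) AND 1) AND ((NOT 1 XOR 0) OR (1 XOR 0))) -> 0
  row 13 [1101]: (((1 AND NOT 1) AND 1) AND ((NOT 1 XOR 1) OR (1 XOR 1))) -> 0
  row 14 [1110]: (((1 AND NOT 1) AND 1) AND ((NOT 1 XOR 0) OR (1 XOR 0))) -> 0
  row 15 [1111]: (((1 AND NOT 1) AND 1) AND ((NOT 1 XOR 1) OR (1 XOR 1))) -> 0
Full result column, 4 rows per line (P1,P2 fixed per line; P3,P4 runs 00..11 left to right):
  rows 0-3 [P1,P2=00]: 0000  = hex 0
  rows 4-7 [P1,P2=01]: 0000  = hex 0
  rows 8-11 [P1,P2=10]: 0101  = hex 5
  rows 12-15 [P1,P2=11]: 0000  = hex 0
Output column (row 0 .. row 15) = 0000000001010000
Output column grouped in 4s = 0000 0000 0101 0000 = 0x0050
Convert to decimal digit by digit (value = value*16 + digit):
  0 -> 0
  0*16 + 0 = 0
  0*16 + 5 = 5
  5*16 + 0 = 80
Decimal = 80

80


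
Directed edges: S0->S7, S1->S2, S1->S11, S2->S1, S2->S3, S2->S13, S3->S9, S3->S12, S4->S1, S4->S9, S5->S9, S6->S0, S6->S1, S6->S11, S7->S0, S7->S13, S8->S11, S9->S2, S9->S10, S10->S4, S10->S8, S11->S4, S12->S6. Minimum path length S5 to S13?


BFS layer-by-layer from S5:
  dist 0: {S5}
  dist 1: {S9}
  dist 2: {S2, S10}
  dist 3: {S1, S3, S4, S8, S13}
  -> S13 reached at distance 3
Shortest path length = 3

3


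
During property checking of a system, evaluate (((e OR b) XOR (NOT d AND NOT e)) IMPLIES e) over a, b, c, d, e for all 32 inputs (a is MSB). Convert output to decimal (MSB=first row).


Formula: (((e OR b) XOR (NOT d AND NOT e)) IMPLIES e) over a, b, c, d, e (32 rows)
Evaluate each row (bits = a,b,c,d,e, MSB first):
  row 0 [00000]: (((0 OR 0) XOR (NOT 0 AND NOT 0)) IMPLIES 0) -> 0
  row 1 [00001]: (((1 OR 0) XOR (NOT 0 AND NOT 1)) IMPLIES 1) -> 1
  row 2 [00010]: (((0 OR 0) XOR (NOT 1 AND NOT 0)) IMPLIES 0) -> 1
  row 3 [00011]: (((1 OR 0) XOR (NOT 1 AND NOT 1)) IMPLIES 1) -> 1
  row 4 [00100]: (((0 OR 0) XOR (NOT 0 AND NOT 0)) IMPLIES 0) -> 0
  row 5 [00101]: (((1 OR 0) XOR (NOT 0 AND NOT 1)) IMPLIES 1) -> 1
  row 6 [00110]: (((0 OR 0) XOR (NOT 1 AND NOT 0)) IMPLIES 0) -> 1
  row 7 [00111]: (((1 OR 0) XOR (NOT 1 AND NOT 1)) IMPLIES 1) -> 1
  row 8 [01000]: (((0 OR 1) XOR (NOT 0 AND NOT 0)) IMPLIES 0) -> 1
  row 9 [01001]: (((1 OR 1) XOR (NOT 0 AND NOT 1)) IMPLIES 1) -> 1
  row 10 [01010]: (((0 OR 1) XOR (NOT 1 AND NOT 0)) IMPLIES 0) -> 0
  row 11 [01011]: (((1 OR 1) XOR (NOT 1 AND NOT 1)) IMPLIES 1) -> 1
  row 12 [01100]: (((0 OR 1) XOR (NOT 0 AND NOT 0)) IMPLIES 0) -> 1
  row 13 [01101]: (((1 OR 1) XOR (NOT 0 AND NOT 1)) IMPLIES 1) -> 1
  row 14 [01110]: (((0 OR 1) XOR (NOT 1 AND NOT 0)) IMPLIES 0) -> 0
  row 15 [01111]: (((1 OR 1) XOR (NOT 1 AND NOT 1)) IMPLIES 1) -> 1
  row 16 [10000]: (((0 OR 0) XOR (NOT 0 AND NOT 0)) IMPLIES 0) -> 0
  row 17 [10001]: (((1 OR 0) XOR (NOT 0 AND NOT 1)) IMPLIES 1) -> 1
  row 18 [10010]: (((0 OR 0) XOR (NOT 1 AND NOT 0)) IMPLIES 0) -> 1
  row 19 [10011]: (((1 OR 0) XOR (NOT 1 AND NOT 1)) IMPLIES 1) -> 1
  row 20 [10100]: (((0 OR 0) XOR (NOT 0 AND NOT 0)) IMPLIES 0) -> 0
  row 21 [10101]: (((1 OR 0) XOR (NOT 0 AND NOT 1)) IMPLIES 1) -> 1
  row 22 [10110]: (((0 OR 0) XOR (NOT 1 AND NOT 0)) IMPLIES 0) -> 1
  row 23 [10111]: (((1 OR 0) XOR (NOT 1 AND NOT 1)) IMPLIES 1) -> 1
  row 24 [11000]: (((0 OR 1) XOR (NOT 0 AND NOT 0)) IMPLIES 0) -> 1
  row 25 [11001]: (((1 OR 1) XOR (NOT 0 AND NOT 1)) IMPLIES 1) -> 1
  row 26 [11010]: (((0 OR 1) XOR (NOT 1 AND NOT 0)) IMPLIES 0) -> 0
  row 27 [11011]: (((1 OR 1) XOR (NOT 1 AND NOT 1)) IMPLIES 1) -> 1
  row 28 [11100]: (((0 OR 1) XOR (NOT 0 AND NOT 0)) IMPLIES 0) -> 1
  row 29 [11101]: (((1 OR 1) XOR (NOT 0 AND NOT 1)) IMPLIES 1) -> 1
  row 30 [11110]: (((0 OR 1) XOR (NOT 1 AND NOT 0)) IMPLIES 0) -> 0
  row 31 [11111]: (((1 OR 1) XOR (NOT 1 AND NOT 1)) IMPLIES 1) -> 1
Full result column, 4 rows per line (a,b,c fixed per line; d,e runs 00..11 left to right):
  rows 0-3 [a,b,c=000]: 0111  = hex 7
  rows 4-7 [a,b,c=001]: 0111  = hex 7
  rows 8-11 [a,b,c=010]: 1101  = hex D
  rows 12-15 [a,b,c=011]: 1101  = hex D
  rows 16-19 [a,b,c=100]: 0111  = hex 7
  rows 20-23 [a,b,c=101]: 0111  = hex 7
  rows 24-27 [a,b,c=110]: 1101  = hex D
  rows 28-31 [a,b,c=111]: 1101  = hex D
Output column (row 0 .. row 31) = 01110111110111010111011111011101
Output column grouped in 4s = 0111 0111 1101 1101 0111 0111 1101 1101 = 0x77DD77DD
Convert to decimal digit by digit (value = value*16 + digit):
  7 -> 7
  7*16 + 7 = 119
  119*16 + 13 (D) = 1917
  1917*16 + 13 (D) = 30685
  30685*16 + 7 = 490967
  490967*16 + 7 = 7855479
  7855479*16 + 13 (D) = 125687677
  125687677*16 + 13 (D) = 2011002845
Decimal = 2011002845

2011002845


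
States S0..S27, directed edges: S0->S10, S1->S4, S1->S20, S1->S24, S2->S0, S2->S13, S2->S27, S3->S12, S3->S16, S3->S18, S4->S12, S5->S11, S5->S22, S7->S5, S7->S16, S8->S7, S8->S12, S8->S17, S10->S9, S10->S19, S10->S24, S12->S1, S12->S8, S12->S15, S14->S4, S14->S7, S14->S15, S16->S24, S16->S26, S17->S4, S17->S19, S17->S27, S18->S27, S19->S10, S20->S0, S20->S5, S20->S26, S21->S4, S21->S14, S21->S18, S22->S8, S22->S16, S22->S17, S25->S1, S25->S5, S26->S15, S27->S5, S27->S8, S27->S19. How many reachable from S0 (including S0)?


BFS from S0:
  layer 0: {S0}
  layer 1: {S10}
  layer 2: {S9, S19, S24}
Reachable set: {S0, S9, S10, S19, S24}
Count = 5

5


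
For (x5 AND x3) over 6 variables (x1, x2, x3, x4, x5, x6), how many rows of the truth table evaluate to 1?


Formula: (x5 AND x3) over 6 vars (64 rows)
Evaluate each row (x1, x2, x3, x4, x5, x6 as bits, MSB first):
  row 0 [000000]: (0 AND 0) -> 0
  row 1 [000001]: (0 AND 0) -> 0
  row 2 [000010]: (1 AND 0) -> 0
  row 3 [000011]: (1 AND 0) -> 0
  row 4 [000100]: (0 AND 0) -> 0
  (every remaining row is evaluated the same way; all 64 results are listed next)
Full result column, 8 rows per line (x1,x2,x3 fixed per line; x4,x5,x6 runs 000..111 left to right):
  rows 0-7 [x1,x2,x3=000]: 00000000  (ones: 0)
  rows 8-15 [x1,x2,x3=001]: 00110011  (ones: 4)
  rows 16-23 [x1,x2,x3=010]: 00000000  (ones: 0)
  rows 24-31 [x1,x2,x3=011]: 00110011  (ones: 4)
  rows 32-39 [x1,x2,x3=100]: 00000000  (ones: 0)
  rows 40-47 [x1,x2,x3=101]: 00110011  (ones: 4)
  rows 48-55 [x1,x2,x3=110]: 00000000  (ones: 0)
  rows 56-63 [x1,x2,x3=111]: 00110011  (ones: 4)
Count of 1-rows = 0+4+0+4+0+4+0+4 = 16

16


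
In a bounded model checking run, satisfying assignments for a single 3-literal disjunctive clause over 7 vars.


Step 1: Total=2^7=128
Step 2: Unsat when all 3 false: 2^4=16
Step 3: Sat=128-16=112

112


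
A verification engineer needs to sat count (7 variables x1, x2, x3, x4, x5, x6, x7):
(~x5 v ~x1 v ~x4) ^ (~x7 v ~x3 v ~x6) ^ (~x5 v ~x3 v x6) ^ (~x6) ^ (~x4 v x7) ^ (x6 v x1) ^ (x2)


CNF with 7 clauses over 7 vars (128 assignments).
An assignment satisfies CNF iff every clause has >=1 true literal.
Check each row (bits = x1,x2,x3,x4,x5,x6,x7; clause T/F shown):
  row 0 [0000000]: clauses=TTTTTFF -> 0
  row 1 [0000001]: clauses=TTTTTFF -> 0
  row 2 [0000010]: clauses=TTTFTTF -> 0
  row 3 [0000011]: clauses=TTTFTTF -> 0
  row 4 [0000100]: clauses=TTTTTFF -> 0
  (every remaining row is evaluated the same way; all 128 results are listed next)
Full result column, 8 rows per line (x1,x2,x3,x4 fixed per line; x5,x6,x7 runs 000..111 left to right):
  rows 0-7 [x1,x2,x3,x4=0000]: 00000000  (ones: 0)
  rows 8-15 [x1,x2,x3,x4=0001]: 00000000  (ones: 0)
  rows 16-23 [x1,x2,x3,x4=0010]: 00000000  (ones: 0)
  rows 24-31 [x1,x2,x3,x4=0011]: 00000000  (ones: 0)
  rows 32-39 [x1,x2,x3,x4=0100]: 00000000  (ones: 0)
  rows 40-47 [x1,x2,x3,x4=0101]: 00000000  (ones: 0)
  rows 48-55 [x1,x2,x3,x4=0110]: 00000000  (ones: 0)
  rows 56-63 [x1,x2,x3,x4=0111]: 00000000  (ones: 0)
  rows 64-71 [x1,x2,x3,x4=1000]: 00000000  (ones: 0)
  rows 72-79 [x1,x2,x3,x4=1001]: 00000000  (ones: 0)
  rows 80-87 [x1,x2,x3,x4=1010]: 00000000  (ones: 0)
  rows 88-95 [x1,x2,x3,x4=1011]: 00000000  (ones: 0)
  rows 96-103 [x1,x2,x3,x4=1100]: 11001100  (ones: 4)
  rows 104-111 [x1,x2,x3,x4=1101]: 01000000  (ones: 1)
  rows 112-119 [x1,x2,x3,x4=1110]: 11000000  (ones: 2)
  rows 120-127 [x1,x2,x3,x4=1111]: 01000000  (ones: 1)
Satisfying assignments = 0+0+0+0+0+0+0+0+0+0+0+0+4+1+2+1 = 8

8


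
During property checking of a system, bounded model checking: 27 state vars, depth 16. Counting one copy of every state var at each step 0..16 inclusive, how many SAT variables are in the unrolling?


BMC unrolls to depth k, creating one copy of each state var for steps 0..k.
Step count = 16 + 1 = 17 (steps 0 through 16)
Vars per step = 27
Total = 27 * 17 = 459

459


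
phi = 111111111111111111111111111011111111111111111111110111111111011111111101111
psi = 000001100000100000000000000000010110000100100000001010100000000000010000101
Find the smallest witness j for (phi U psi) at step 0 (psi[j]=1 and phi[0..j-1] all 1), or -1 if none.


(phi U psi) at 0: need smallest j with psi[j]=1 and phi[i]=1 for all i in [0,j).
Scan from step 0:
  step 0: phi=1, psi=0 -> continue
  step 1: phi=1, psi=0 -> continue
  step 2: phi=1, psi=0 -> continue
  step 3: phi=1, psi=0 -> continue
  step 5: psi=1 and phi held for [0,5) -> witness found
Witness step = 5

5


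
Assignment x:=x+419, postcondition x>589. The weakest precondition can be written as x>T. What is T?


Formula: wp(x:=E, P) = P[E/x] (substitute E for x in postcondition)
Step 1: Postcondition: x>589
Step 2: Substitute x+419 for x: x+419>589
Step 3: Solve for x: x > 589-419 = 170

170


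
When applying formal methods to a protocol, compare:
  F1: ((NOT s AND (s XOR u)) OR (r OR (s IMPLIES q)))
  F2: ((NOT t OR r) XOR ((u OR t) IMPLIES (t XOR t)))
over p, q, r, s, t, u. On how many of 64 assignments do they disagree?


F1 = ((NOT s AND (s XOR u)) OR (r OR (s IMPLIES q)))
F2 = ((NOT t OR r) XOR ((u OR t) IMPLIES (t XOR t)))
Evaluate both on each of 64 rows (bits = p,q,r,s,t,u):
  row 0 [000000]: F1=1 F2=0 (differ) -> 1
  row 1 [000001]: F1=1 F2=1 -> 0
  row 2 [000010]: F1=1 F2=0 (differ) -> 1
  row 3 [000011]: F1=1 F2=0 (differ) -> 1
  row 4 [000100]: F1=0 F2=0 -> 0
  (every remaining row is evaluated the same way; all 64 results are listed next)
Full result column, 8 rows per line (p,q,r fixed per line; s,t,u runs 000..111 left to right):
  rows 0-7 [p,q,r=000]: 10110100  (ones: 4)
  rows 8-15 [p,q,r=001]: 10001000  (ones: 2)
  rows 16-23 [p,q,r=010]: 10111011  (ones: 6)
  rows 24-31 [p,q,r=011]: 10001000  (ones: 2)
  rows 32-39 [p,q,r=100]: 10110100  (ones: 4)
  rows 40-47 [p,q,r=101]: 10001000  (ones: 2)
  rows 48-55 [p,q,r=110]: 10111011  (ones: 6)
  rows 56-63 [p,q,r=111]: 10001000  (ones: 2)
Disagreements = 4+2+6+2+4+2+6+2 = 28

28


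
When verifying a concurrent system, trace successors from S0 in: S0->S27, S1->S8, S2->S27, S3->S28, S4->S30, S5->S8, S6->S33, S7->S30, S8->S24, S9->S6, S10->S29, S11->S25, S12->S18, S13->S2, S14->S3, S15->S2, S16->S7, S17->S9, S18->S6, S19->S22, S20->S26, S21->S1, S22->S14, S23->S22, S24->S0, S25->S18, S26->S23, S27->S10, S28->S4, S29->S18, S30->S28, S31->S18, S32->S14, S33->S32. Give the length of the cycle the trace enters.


Trace from S0 until a state repeats:
  S0 -> S27 -> S10 -> S29 -> S18 -> S6 -> S33 -> S32 -> S14 -> S3 -> S28 -> S4 -> S30 -> S28
S28 first seen at step 10, revisited at step 13.
Cycle length = 13 - 10 = 3

3


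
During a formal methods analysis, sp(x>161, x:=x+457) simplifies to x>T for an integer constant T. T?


Formula: sp(P, x:=E) = exists old_x. (x = E[old_x/x]) AND P[old_x/x] (old_x is the value of x before the assignment; eliminate old_x by solving x = E[old_x/x] for old_x)
Step 1: Precondition P: x>161, i.e. old_x > 161
Step 2: Assignment gives x = old_x + 457, so old_x = x - 457
Step 3: Substitute into P: x - 457 > 161
Step 4: Simplify: x > 161+457 = 618

618


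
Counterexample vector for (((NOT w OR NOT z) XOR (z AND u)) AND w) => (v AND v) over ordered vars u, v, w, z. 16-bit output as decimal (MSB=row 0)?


F1 = (((NOT w OR NOT z) XOR (z AND u)) AND w)
F2 = (v AND v)
Counterexample to F1=>F2 is where F1=1 and F2=0.
Evaluate each row (bits = u,v,w,z, MSB first):
  row 0 [0000]: F1=0 F2=0 -> F1&~F2 -> 0
  row 1 [0001]: F1=0 F2=0 -> F1&~F2 -> 0
  row 2 [0010]: F1=1 F2=0 -> F1&~F2 -> 1
  row 3 [0011]: F1=0 F2=0 -> F1&~F2 -> 0
  row 4 [0100]: F1=0 F2=1 -> F1&~F2 -> 0
  row 5 [0101]: F1=0 F2=1 -> F1&~F2 -> 0
  row 6 [0110]: F1=1 F2=1 -> F1&~F2 -> 0
  row 7 [0111]: F1=0 F2=1 -> F1&~F2 -> 0
  row 8 [1000]: F1=0 F2=0 -> F1&~F2 -> 0
  row 9 [1001]: F1=0 F2=0 -> F1&~F2 -> 0
  row 10 [1010]: F1=1 F2=0 -> F1&~F2 -> 1
  row 11 [1011]: F1=1 F2=0 -> F1&~F2 -> 1
  row 12 [1100]: F1=0 F2=1 -> F1&~F2 -> 0
  row 13 [1101]: F1=0 F2=1 -> F1&~F2 -> 0
  row 14 [1110]: F1=1 F2=1 -> F1&~F2 -> 0
  row 15 [1111]: F1=1 F2=1 -> F1&~F2 -> 0
Full result column, 4 rows per line (u,v fixed per line; w,z runs 00..11 left to right):
  rows 0-3 [u,v=00]: 0010  = hex 2
  rows 4-7 [u,v=01]: 0000  = hex 0
  rows 8-11 [u,v=10]: 0011  = hex 3
  rows 12-15 [u,v=11]: 0000  = hex 0
Counterexample vector (row 0 .. row 15) = 0010000000110000
Output column grouped in 4s = 0010 0000 0011 0000 = 0x2030
Convert to decimal digit by digit (value = value*16 + digit):
  2 -> 2
  2*16 + 0 = 32
  32*16 + 3 = 515
  515*16 + 0 = 8240
Decimal = 8240

8240


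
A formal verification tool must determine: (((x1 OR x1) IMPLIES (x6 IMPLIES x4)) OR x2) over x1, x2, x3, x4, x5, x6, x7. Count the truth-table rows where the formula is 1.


Formula: (((x1 OR x1) IMPLIES (x6 IMPLIES x4)) OR x2) over 7 vars (128 rows)
Evaluate each row (x1, x2, x3, x4, x5, x6, x7 as bits, MSB first):
  row 0 [0000000]: (((0 OR 0) IMPLIES (0 IMPLIES 0)) OR 0) -> 1
  row 1 [0000001]: (((0 OR 0) IMPLIES (0 IMPLIES 0)) OR 0) -> 1
  row 2 [0000010]: (((0 OR 0) IMPLIES (1 IMPLIES 0)) OR 0) -> 1
  row 3 [0000011]: (((0 OR 0) IMPLIES (1 IMPLIES 0)) OR 0) -> 1
  row 4 [0000100]: (((0 OR 0) IMPLIES (0 IMPLIES 0)) OR 0) -> 1
  (every remaining row is evaluated the same way; all 128 results are listed next)
Full result column, 8 rows per line (x1,x2,x3,x4 fixed per line; x5,x6,x7 runs 000..111 left to right):
  rows 0-7 [x1,x2,x3,x4=0000]: 11111111  (ones: 8)
  rows 8-15 [x1,x2,x3,x4=0001]: 11111111  (ones: 8)
  rows 16-23 [x1,x2,x3,x4=0010]: 11111111  (ones: 8)
  rows 24-31 [x1,x2,x3,x4=0011]: 11111111  (ones: 8)
  rows 32-39 [x1,x2,x3,x4=0100]: 11111111  (ones: 8)
  rows 40-47 [x1,x2,x3,x4=0101]: 11111111  (ones: 8)
  rows 48-55 [x1,x2,x3,x4=0110]: 11111111  (ones: 8)
  rows 56-63 [x1,x2,x3,x4=0111]: 11111111  (ones: 8)
  rows 64-71 [x1,x2,x3,x4=1000]: 11001100  (ones: 4)
  rows 72-79 [x1,x2,x3,x4=1001]: 11111111  (ones: 8)
  rows 80-87 [x1,x2,x3,x4=1010]: 11001100  (ones: 4)
  rows 88-95 [x1,x2,x3,x4=1011]: 11111111  (ones: 8)
  rows 96-103 [x1,x2,x3,x4=1100]: 11111111  (ones: 8)
  rows 104-111 [x1,x2,x3,x4=1101]: 11111111  (ones: 8)
  rows 112-119 [x1,x2,x3,x4=1110]: 11111111  (ones: 8)
  rows 120-127 [x1,x2,x3,x4=1111]: 11111111  (ones: 8)
Count of 1-rows = 8+8+8+8+8+8+8+8+4+8+4+8+8+8+8+8 = 120

120


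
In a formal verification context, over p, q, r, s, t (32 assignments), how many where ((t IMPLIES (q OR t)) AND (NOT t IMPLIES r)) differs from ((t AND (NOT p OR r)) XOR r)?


F1 = ((t IMPLIES (q OR t)) AND (NOT t IMPLIES r))
F2 = ((t AND (NOT p OR r)) XOR r)
Evaluate both on each of 32 rows (bits = p,q,r,s,t):
  row 0 [00000]: F1=0 F2=0 -> 0
  row 1 [00001]: F1=1 F2=1 -> 0
  row 2 [00010]: F1=0 F2=0 -> 0
  row 3 [00011]: F1=1 F2=1 -> 0
  row 4 [00100]: F1=1 F2=1 -> 0
  row 5 [00101]: F1=1 F2=0 (differ) -> 1
  row 6 [00110]: F1=1 F2=1 -> 0
  row 7 [00111]: F1=1 F2=0 (differ) -> 1
  row 8 [01000]: F1=0 F2=0 -> 0
  row 9 [01001]: F1=1 F2=1 -> 0
  row 10 [01010]: F1=0 F2=0 -> 0
  row 11 [01011]: F1=1 F2=1 -> 0
  row 12 [01100]: F1=1 F2=1 -> 0
  row 13 [01101]: F1=1 F2=0 (differ) -> 1
  row 14 [01110]: F1=1 F2=1 -> 0
  row 15 [01111]: F1=1 F2=0 (differ) -> 1
  row 16 [10000]: F1=0 F2=0 -> 0
  row 17 [10001]: F1=1 F2=0 (differ) -> 1
  row 18 [10010]: F1=0 F2=0 -> 0
  row 19 [10011]: F1=1 F2=0 (differ) -> 1
  row 20 [10100]: F1=1 F2=1 -> 0
  row 21 [10101]: F1=1 F2=0 (differ) -> 1
  row 22 [10110]: F1=1 F2=1 -> 0
  row 23 [10111]: F1=1 F2=0 (differ) -> 1
  row 24 [11000]: F1=0 F2=0 -> 0
  row 25 [11001]: F1=1 F2=0 (differ) -> 1
  row 26 [11010]: F1=0 F2=0 -> 0
  row 27 [11011]: F1=1 F2=0 (differ) -> 1
  row 28 [11100]: F1=1 F2=1 -> 0
  row 29 [11101]: F1=1 F2=0 (differ) -> 1
  row 30 [11110]: F1=1 F2=1 -> 0
  row 31 [11111]: F1=1 F2=0 (differ) -> 1
Full result column, 8 rows per line (p,q fixed per line; r,s,t runs 000..111 left to right):
  rows 0-7 [p,q=00]: 00000101  (ones: 2)
  rows 8-15 [p,q=01]: 00000101  (ones: 2)
  rows 16-23 [p,q=10]: 01010101  (ones: 4)
  rows 24-31 [p,q=11]: 01010101  (ones: 4)
Disagreements = 2+2+4+4 = 12

12


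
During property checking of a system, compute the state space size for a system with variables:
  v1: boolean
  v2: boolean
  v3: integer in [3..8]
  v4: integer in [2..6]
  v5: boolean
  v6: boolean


State space = product of domain sizes of all variables.
Domain sizes:
  v1 (boolean): 2
  v2 (boolean): 2
  v3 (integer in [3..8]): 6
  v4 (integer in [2..6]): 5
  v5 (boolean): 2
  v6 (boolean): 2
Product = 2 * 2 * 6 * 5 * 2 * 2 = 480

480


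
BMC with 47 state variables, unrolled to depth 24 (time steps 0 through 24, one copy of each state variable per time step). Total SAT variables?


BMC unrolls to depth k, creating one copy of each state var for steps 0..k.
Step count = 24 + 1 = 25 (steps 0 through 24)
Vars per step = 47
Total = 47 * 25 = 1175

1175


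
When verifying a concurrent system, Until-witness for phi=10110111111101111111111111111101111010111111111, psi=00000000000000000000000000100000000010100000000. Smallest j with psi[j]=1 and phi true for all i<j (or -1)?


(phi U psi) at 0: need smallest j with psi[j]=1 and phi[i]=1 for all i in [0,j).
Scan from step 0:
  step 0: phi=1, psi=0 -> continue
  step 1: phi=0 -> phi-prefix broken from here
  step 26: psi=1 but phi already failed -> not a witness
  step 36: psi=1 but phi already failed -> not a witness
  step 38: psi=1 but phi already failed -> not a witness
  end of trace: no witness -> -1
Witness step = -1

-1


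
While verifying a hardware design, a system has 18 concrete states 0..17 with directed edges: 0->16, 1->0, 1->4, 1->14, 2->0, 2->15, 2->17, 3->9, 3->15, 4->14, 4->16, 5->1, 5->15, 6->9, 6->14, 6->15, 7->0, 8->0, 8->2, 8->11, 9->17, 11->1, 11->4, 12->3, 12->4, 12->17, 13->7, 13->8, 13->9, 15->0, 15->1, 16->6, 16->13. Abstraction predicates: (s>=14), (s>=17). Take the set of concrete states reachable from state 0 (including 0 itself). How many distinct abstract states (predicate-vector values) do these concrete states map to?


BFS from 0:
Concrete reachable: {0, 1, 2, 4, 6, 7, 8, 9, 11, 13, 14, 15, 16, 17}
Abstract via predicates (s>=14), (s>=17):
  (0,0) <- {0, 1, 2, 4, 6, 7, 8, 9, 11, 13}
  (1,0) <- {14, 15, 16}
  (1,1) <- {17}
Distinct abstract states = 3

3


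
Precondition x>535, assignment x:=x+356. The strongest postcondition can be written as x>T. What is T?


Formula: sp(P, x:=E) = exists old_x. (x = E[old_x/x]) AND P[old_x/x] (old_x is the value of x before the assignment; eliminate old_x by solving x = E[old_x/x] for old_x)
Step 1: Precondition P: x>535, i.e. old_x > 535
Step 2: Assignment gives x = old_x + 356, so old_x = x - 356
Step 3: Substitute into P: x - 356 > 535
Step 4: Simplify: x > 535+356 = 891

891


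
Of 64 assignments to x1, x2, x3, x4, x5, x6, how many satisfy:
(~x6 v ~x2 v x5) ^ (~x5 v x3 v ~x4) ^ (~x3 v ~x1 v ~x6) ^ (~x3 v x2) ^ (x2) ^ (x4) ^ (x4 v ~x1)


CNF with 7 clauses over 6 vars (64 assignments).
An assignment satisfies CNF iff every clause has >=1 true literal.
Check each row (bits = x1,x2,x3,x4,x5,x6; clause T/F shown):
  row 0 [000000]: clauses=TTTTFFT -> 0
  row 1 [000001]: clauses=TTTTFFT -> 0
  row 2 [000010]: clauses=TTTTFFT -> 0
  row 3 [000011]: clauses=TTTTFFT -> 0
  row 4 [000100]: clauses=TTTTFTT -> 0
  (every remaining row is evaluated the same way; all 64 results are listed next)
Full result column, 8 rows per line (x1,x2,x3 fixed per line; x4,x5,x6 runs 000..111 left to right):
  rows 0-7 [x1,x2,x3=000]: 00000000  (ones: 0)
  rows 8-15 [x1,x2,x3=001]: 00000000  (ones: 0)
  rows 16-23 [x1,x2,x3=010]: 00001000  (ones: 1)
  rows 24-31 [x1,x2,x3=011]: 00001011  (ones: 3)
  rows 32-39 [x1,x2,x3=100]: 00000000  (ones: 0)
  rows 40-47 [x1,x2,x3=101]: 00000000  (ones: 0)
  rows 48-55 [x1,x2,x3=110]: 00001000  (ones: 1)
  rows 56-63 [x1,x2,x3=111]: 00001010  (ones: 2)
Satisfying assignments = 0+0+1+3+0+0+1+2 = 7

7


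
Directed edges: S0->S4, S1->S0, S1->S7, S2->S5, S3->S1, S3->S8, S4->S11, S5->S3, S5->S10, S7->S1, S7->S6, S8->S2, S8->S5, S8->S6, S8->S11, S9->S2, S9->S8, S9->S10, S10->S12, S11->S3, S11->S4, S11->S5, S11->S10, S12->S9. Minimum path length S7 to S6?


BFS layer-by-layer from S7:
  dist 0: {S7}
  dist 1: {S1, S6}
  -> S6 reached at distance 1
Shortest path length = 1

1


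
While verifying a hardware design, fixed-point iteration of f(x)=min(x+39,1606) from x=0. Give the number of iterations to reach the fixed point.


Step 1: x=0, cap=1606, increment=39
Step 2: x grows by 39 each step until capped at 1606; fixed point is x=1606
Step 3: iterations = ceil(1606/39) = 42

42


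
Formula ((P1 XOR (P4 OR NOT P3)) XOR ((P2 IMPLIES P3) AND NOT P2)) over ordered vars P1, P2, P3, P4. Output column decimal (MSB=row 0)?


Formula: ((P1 XOR (P4 OR NOT P3)) XOR ((P2 IMPLIES P3) AND NOT P2)) over P1, P2, P3, P4 (16 rows)
Evaluate each row (bits = P1,P2,P3,P4, MSB first):
  row 0 [0000]: ((0 XOR (0 OR NOT 0)) XOR ((0 IMPLIES 0) AND NOT 0)) -> 0
  row 1 [0001]: ((0 XOR (1 OR NOT 0)) XOR ((0 IMPLIES 0) AND NOT 0)) -> 0
  row 2 [0010]: ((0 XOR (0 OR NOT 1)) XOR ((0 IMPLIES 1) AND NOT 0)) -> 1
  row 3 [0011]: ((0 XOR (1 OR NOT 1)) XOR ((0 IMPLIES 1) AND NOT 0)) -> 0
  row 4 [0100]: ((0 XOR (0 OR NOT 0)) XOR ((1 IMPLIES 0) AND NOT 1)) -> 1
  row 5 [0101]: ((0 XOR (1 OR NOT 0)) XOR ((1 IMPLIES 0) AND NOT 1)) -> 1
  row 6 [0110]: ((0 XOR (0 OR NOT 1)) XOR ((1 IMPLIES 1) AND NOT 1)) -> 0
  row 7 [0111]: ((0 XOR (1 OR NOT 1)) XOR ((1 IMPLIES 1) AND NOT 1)) -> 1
  row 8 [1000]: ((1 XOR (0 OR NOT 0)) XOR ((0 IMPLIES 0) AND NOT 0)) -> 1
  row 9 [1001]: ((1 XOR (1 OR NOT 0)) XOR ((0 IMPLIES 0) AND NOT 0)) -> 1
  row 10 [1010]: ((1 XOR (0 OR NOT 1)) XOR ((0 IMPLIES 1) AND NOT 0)) -> 0
  row 11 [1011]: ((1 XOR (1 OR NOT 1)) XOR ((0 IMPLIES 1) AND NOT 0)) -> 1
  row 12 [1100]: ((1 XOR (0 OR NOT 0)) XOR ((1 IMPLIES 0) AND NOT 1)) -> 0
  row 13 [1101]: ((1 XOR (1 OR NOT 0)) XOR ((1 IMPLIES 0) AND NOT 1)) -> 0
  row 14 [1110]: ((1 XOR (0 OR NOT 1)) XOR ((1 IMPLIES 1) AND NOT 1)) -> 1
  row 15 [1111]: ((1 XOR (1 OR NOT 1)) XOR ((1 IMPLIES 1) AND NOT 1)) -> 0
Full result column, 4 rows per line (P1,P2 fixed per line; P3,P4 runs 00..11 left to right):
  rows 0-3 [P1,P2=00]: 0010  = hex 2
  rows 4-7 [P1,P2=01]: 1101  = hex D
  rows 8-11 [P1,P2=10]: 1101  = hex D
  rows 12-15 [P1,P2=11]: 0010  = hex 2
Output column (row 0 .. row 15) = 0010110111010010
Output column grouped in 4s = 0010 1101 1101 0010 = 0x2DD2
Convert to decimal digit by digit (value = value*16 + digit):
  2 -> 2
  2*16 + 13 (D) = 45
  45*16 + 13 (D) = 733
  733*16 + 2 = 11730
Decimal = 11730

11730
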